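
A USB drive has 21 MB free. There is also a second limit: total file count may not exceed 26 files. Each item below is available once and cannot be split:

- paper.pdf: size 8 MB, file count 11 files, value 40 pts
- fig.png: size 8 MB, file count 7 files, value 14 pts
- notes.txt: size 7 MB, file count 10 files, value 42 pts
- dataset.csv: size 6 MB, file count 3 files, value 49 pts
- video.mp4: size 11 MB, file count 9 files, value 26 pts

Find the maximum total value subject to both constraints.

Feasible sets respecting both limits:
- paper.pdf+notes.txt+dataset.csv: size 21, file count 24, value 131
- fig.png+notes.txt+dataset.csv: size 21, file count 20, value 105
- notes.txt+dataset.csv: size 13, file count 13, value 91
Best: 131 pts.

131 pts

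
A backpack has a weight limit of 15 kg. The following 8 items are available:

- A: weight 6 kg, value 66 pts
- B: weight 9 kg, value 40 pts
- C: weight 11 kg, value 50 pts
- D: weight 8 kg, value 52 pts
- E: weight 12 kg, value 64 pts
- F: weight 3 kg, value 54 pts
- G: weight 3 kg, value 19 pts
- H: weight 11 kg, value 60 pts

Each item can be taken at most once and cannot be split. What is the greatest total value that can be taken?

139 pts

Check high-value combinations within 15 kg:
- A+F+G: weight 6+3+3=12, value 66+54+19=139
- D+F+G: weight 8+3+3=14, value 52+54+19=125
- A+F: weight 6+3=9, value 66+54=120
- A+D: weight 6+8=14, value 66+52=118
Best: 139 pts.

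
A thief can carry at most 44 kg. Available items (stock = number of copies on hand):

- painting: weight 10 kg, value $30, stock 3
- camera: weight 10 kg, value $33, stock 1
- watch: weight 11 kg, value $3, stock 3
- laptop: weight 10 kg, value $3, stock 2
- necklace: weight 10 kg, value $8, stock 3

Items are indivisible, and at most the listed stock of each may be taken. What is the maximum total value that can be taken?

Best selections within weight 44 and stock limits:
- 3×painting + 1×camera: weight 40, value 123
- 2×painting + 1×camera + 1×necklace: weight 40, value 101
- 3×painting + 1×necklace: weight 40, value 98
- 2×painting + 1×camera + 1×laptop: weight 40, value 96
Best: $123.

$123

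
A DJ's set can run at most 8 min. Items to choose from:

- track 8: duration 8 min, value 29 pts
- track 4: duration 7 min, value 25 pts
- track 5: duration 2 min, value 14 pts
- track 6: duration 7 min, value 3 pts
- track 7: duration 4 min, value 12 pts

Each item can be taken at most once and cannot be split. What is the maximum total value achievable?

This is a 0/1 knapsack; check combinations near the capacity.
- track 8: duration 8, value 29
- track 5+track 7: duration 2+4=6, value 14+12=26
- track 4: duration 7, value 25
- track 5: duration 2, value 14
Best: 29 pts.

29 pts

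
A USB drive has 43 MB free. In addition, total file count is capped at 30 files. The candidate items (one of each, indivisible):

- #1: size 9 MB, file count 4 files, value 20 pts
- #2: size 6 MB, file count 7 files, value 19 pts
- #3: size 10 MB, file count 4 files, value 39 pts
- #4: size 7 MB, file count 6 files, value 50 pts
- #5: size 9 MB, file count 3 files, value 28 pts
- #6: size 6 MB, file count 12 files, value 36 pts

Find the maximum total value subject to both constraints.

Feasible sets respecting both limits:
- #1+#3+#4+#5+#6: size 41, file count 29, value 173
- #1+#2+#3+#4+#5: size 41, file count 24, value 156
- #3+#4+#5+#6: size 32, file count 25, value 153
- #1+#3+#4+#6: size 32, file count 26, value 145
Best: 173 pts.

173 pts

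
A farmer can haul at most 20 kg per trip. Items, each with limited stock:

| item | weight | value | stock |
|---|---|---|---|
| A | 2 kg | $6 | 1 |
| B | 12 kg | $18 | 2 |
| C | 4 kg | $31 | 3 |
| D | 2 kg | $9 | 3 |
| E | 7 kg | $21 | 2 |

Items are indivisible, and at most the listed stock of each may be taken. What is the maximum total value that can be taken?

Best selections within weight 20 and stock limits:
- 1×A + 3×C + 3×D: weight 20, value 126
- 3×C + 3×D: weight 18, value 120
- 1×A + 3×C + 2×D: weight 18, value 117
Best: $126.

$126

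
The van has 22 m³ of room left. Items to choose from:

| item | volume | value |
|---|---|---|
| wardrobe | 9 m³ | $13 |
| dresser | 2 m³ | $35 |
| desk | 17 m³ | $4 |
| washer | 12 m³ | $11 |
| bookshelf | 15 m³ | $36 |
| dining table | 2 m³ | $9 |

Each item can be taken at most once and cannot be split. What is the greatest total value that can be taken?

$80

Check high-value combinations within 22 m³:
- dresser+bookshelf+dining table: volume 2+15+2=19, value 35+36+9=80
- dresser+bookshelf: volume 2+15=17, value 35+36=71
- wardrobe+dresser+dining table: volume 9+2+2=13, value 13+35+9=57
- dresser+washer+dining table: volume 2+12+2=16, value 35+11+9=55
Best: $80.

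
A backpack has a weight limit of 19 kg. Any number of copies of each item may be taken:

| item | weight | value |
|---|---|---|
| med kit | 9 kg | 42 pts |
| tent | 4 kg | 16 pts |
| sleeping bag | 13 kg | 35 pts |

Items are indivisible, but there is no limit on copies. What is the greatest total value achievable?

84 pts

Best value-per-unit is med kit at 42/9, and filling with it alone uses weight 2×9=18. No mix of the others beats 2×42 = 84.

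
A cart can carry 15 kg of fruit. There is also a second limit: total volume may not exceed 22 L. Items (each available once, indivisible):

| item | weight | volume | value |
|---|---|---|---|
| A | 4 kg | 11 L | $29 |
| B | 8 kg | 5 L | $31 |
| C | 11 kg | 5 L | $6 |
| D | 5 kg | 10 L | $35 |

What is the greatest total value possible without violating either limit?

Feasible sets respecting both limits:
- B+D: weight 13, volume 15, value 66
- A+D: weight 9, volume 21, value 64
- A+B: weight 12, volume 16, value 60
- A+C: weight 15, volume 16, value 35
Best: $66.

$66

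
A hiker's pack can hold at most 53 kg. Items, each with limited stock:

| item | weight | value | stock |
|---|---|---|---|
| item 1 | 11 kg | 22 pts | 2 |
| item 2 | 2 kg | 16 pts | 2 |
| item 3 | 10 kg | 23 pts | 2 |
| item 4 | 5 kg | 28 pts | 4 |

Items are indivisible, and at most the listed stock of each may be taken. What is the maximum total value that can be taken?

Top feasible selections:
- 1×item 1 + 1×item 2 + 2×item 3 + 4×item 4: weight 53, value 196
- 2×item 2 + 2×item 3 + 4×item 4: weight 44, value 190
- 1×item 1 + 2×item 2 + 1×item 3 + 4×item 4: weight 45, value 189
Best: 196 pts.

196 pts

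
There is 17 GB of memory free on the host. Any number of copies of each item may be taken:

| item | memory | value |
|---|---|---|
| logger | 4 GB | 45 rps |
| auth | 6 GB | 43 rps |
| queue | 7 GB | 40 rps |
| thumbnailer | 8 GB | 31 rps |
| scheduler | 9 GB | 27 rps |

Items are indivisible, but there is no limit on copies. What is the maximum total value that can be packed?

180 rps

Best value-per-unit is logger at 45/4, and filling with it alone uses memory 4×4=16. No mix of the others beats 4×45 = 180.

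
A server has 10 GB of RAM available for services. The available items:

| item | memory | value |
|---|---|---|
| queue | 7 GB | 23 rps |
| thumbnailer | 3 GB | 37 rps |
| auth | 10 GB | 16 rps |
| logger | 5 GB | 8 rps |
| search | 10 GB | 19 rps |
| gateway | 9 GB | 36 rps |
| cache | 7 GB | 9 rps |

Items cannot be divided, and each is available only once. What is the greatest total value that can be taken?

60 rps

Check high-value combinations within 10 GB:
- queue+thumbnailer: memory 7+3=10, value 23+37=60
- thumbnailer+cache: memory 3+7=10, value 37+9=46
- thumbnailer+logger: memory 3+5=8, value 37+8=45
- thumbnailer: memory 3, value 37
- gateway: memory 9, value 36
Best: 60 rps.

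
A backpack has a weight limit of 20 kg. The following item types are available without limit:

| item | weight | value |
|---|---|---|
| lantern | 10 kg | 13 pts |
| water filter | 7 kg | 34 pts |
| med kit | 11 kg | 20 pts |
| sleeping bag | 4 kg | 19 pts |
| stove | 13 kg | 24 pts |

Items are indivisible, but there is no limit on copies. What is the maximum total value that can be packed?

95 pts

Best value-per-unit is water filter at 34/7; filling with it alone gives 2×34 = 68.
Optimal mix: 5×sleeping bag → weight 20, value 95.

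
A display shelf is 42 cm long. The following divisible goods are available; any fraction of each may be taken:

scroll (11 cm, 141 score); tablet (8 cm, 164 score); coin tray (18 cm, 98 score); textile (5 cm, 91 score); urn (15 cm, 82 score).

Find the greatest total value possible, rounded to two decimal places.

Take in order of value per unit:
- tablet (164/8 per unit): all 8 → value 164, running total 164.00
- textile (91/5 per unit): all 5 → value 91, running total 255.00
- scroll (141/11 per unit): all 11 → value 141, running total 396.00
- urn (82/15 per unit): all 15 → value 82, running total 478.00
- coin tray (98/18 per unit): 3 of 18 → value 3×98/18 = 16.3333, running total 494.33
Total 494.33.

494.33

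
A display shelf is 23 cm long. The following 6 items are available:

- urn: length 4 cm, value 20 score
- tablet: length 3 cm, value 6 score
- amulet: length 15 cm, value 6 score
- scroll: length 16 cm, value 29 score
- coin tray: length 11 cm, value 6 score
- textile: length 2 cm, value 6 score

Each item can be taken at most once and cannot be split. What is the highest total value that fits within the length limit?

This is a 0/1 knapsack; check combinations near the capacity.
- urn+scroll+textile: length 4+16+2=22, value 20+29+6=55
- urn+tablet+scroll: length 4+3+16=23, value 20+6+29=55
- urn+scroll: length 4+16=20, value 20+29=49
- tablet+scroll+textile: length 3+16+2=21, value 6+29+6=41
- urn+tablet+coin tray+textile: length 4+3+11+2=20, value 20+6+6+6=38
Best: 55 score.

55 score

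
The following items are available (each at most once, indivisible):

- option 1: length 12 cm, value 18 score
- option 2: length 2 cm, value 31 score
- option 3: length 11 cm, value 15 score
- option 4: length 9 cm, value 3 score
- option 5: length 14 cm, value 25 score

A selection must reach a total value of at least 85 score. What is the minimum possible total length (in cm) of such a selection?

39

Subsets with value ≥ 85, sorted by total length:
- option 1+option 2+option 3+option 5: length 39, value 89
- option 1+option 2+option 3+option 4+option 5: length 48, value 92
Minimum length: 39 cm.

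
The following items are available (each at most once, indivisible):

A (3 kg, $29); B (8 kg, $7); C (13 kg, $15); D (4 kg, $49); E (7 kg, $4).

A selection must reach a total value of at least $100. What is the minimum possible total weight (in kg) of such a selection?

Subsets with value ≥ 100, sorted by total weight:
- A+B+C+D: weight 28, value 100
- A+B+C+D+E: weight 35, value 104
Minimum weight: 28 kg.

28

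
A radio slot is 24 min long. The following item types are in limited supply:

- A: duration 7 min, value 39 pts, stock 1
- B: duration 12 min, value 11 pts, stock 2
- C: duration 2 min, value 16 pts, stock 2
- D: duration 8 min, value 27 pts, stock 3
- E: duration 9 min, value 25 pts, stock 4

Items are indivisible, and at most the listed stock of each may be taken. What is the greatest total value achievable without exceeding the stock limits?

Top feasible selections:
- 1×A + 2×C + 1×D: duration 19, value 98
- 1×A + 2×C + 1×E: duration 20, value 96
Best: 98 pts.

98 pts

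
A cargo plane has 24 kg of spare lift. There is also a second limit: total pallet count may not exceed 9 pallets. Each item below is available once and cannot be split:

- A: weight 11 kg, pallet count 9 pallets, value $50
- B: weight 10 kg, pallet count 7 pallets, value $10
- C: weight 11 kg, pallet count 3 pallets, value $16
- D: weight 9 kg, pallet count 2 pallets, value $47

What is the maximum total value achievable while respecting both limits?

Feasible sets respecting both limits:
- C+D: weight 20, pallet count 5, value 63
- B+D: weight 19, pallet count 9, value 57
- A: weight 11, pallet count 9, value 50
- D: weight 9, pallet count 2, value 47
Best: $63.

$63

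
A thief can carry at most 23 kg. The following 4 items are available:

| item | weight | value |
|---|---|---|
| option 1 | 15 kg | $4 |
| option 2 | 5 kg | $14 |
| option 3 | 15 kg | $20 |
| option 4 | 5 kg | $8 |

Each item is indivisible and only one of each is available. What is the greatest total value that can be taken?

$34

Check high-value combinations within 23 kg:
- option 2+option 3: weight 5+15=20, value 14+20=34
- option 3+option 4: weight 15+5=20, value 20+8=28
- option 2+option 4: weight 5+5=10, value 14+8=22
- option 3: weight 15, value 20
- option 1+option 2: weight 15+5=20, value 4+14=18
Best: $34.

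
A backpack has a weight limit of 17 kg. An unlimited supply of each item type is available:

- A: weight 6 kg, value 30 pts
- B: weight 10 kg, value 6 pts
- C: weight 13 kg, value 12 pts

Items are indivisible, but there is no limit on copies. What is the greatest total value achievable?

60 pts

Best value-per-unit is A at 30/6, and filling with it alone uses weight 2×6=12. No mix of the others beats 2×30 = 60.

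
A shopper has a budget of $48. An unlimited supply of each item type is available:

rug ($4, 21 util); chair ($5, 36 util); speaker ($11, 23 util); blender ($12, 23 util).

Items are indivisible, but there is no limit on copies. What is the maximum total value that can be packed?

330 util

Best value-per-unit is chair at 36/5; filling with it alone gives 9×36 = 324.
Optimal mix: 2×rug + 8×chair → cost 48, value 330.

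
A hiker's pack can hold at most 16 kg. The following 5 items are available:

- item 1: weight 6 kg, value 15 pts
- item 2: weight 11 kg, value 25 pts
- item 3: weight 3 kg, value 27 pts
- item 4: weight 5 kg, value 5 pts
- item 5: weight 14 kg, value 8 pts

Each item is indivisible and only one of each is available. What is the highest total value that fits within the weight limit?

52 pts

Check high-value combinations within 16 kg:
- item 2+item 3: weight 11+3=14, value 25+27=52
- item 1+item 3+item 4: weight 6+3+5=14, value 15+27+5=47
- item 1+item 3: weight 6+3=9, value 15+27=42
- item 3+item 4: weight 3+5=8, value 27+5=32
- item 2+item 4: weight 11+5=16, value 25+5=30
Best: 52 pts.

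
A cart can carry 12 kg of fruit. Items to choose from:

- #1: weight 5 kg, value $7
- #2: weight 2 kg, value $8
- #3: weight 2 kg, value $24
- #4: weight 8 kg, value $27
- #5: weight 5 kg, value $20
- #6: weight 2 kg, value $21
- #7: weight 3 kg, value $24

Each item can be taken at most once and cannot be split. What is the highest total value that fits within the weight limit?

Check high-value combinations within 12 kg:
- #3+#5+#6+#7: weight 2+5+2+3=12, value 24+20+21+24=89
- #2+#3+#6+#7: weight 2+2+2+3=9, value 8+24+21+24=77
- #2+#3+#5+#7: weight 2+2+5+3=12, value 8+24+20+24=76
- #1+#3+#6+#7: weight 5+2+2+3=12, value 7+24+21+24=76
- #2+#3+#5+#6: weight 2+2+5+2=11, value 8+24+20+21=73
Best: $89.

$89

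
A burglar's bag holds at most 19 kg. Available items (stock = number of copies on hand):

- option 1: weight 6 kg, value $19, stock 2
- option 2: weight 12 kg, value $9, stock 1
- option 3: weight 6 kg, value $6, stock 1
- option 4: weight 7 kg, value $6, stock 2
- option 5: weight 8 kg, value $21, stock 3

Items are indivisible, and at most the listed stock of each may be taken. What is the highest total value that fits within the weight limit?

$44

Top feasible selections:
- 2×option 1 + 1×option 3: weight 18, value 44
- 2×option 1 + 1×option 4: weight 19, value 44
Best: $44.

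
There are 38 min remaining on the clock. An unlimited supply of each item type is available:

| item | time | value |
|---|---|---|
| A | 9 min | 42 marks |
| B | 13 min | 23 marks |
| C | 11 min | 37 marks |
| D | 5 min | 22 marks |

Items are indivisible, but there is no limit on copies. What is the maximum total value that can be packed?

Best value-per-unit is A at 42/9; filling with it alone gives 4×42 = 168.
Optimal mix: 2×A + 4×D → time 38, value 172.

172 marks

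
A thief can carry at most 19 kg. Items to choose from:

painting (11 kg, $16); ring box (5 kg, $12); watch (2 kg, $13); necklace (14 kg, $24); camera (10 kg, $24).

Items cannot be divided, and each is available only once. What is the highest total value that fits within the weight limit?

$49

Check high-value combinations within 19 kg:
- ring box+watch+camera: weight 5+2+10=17, value 12+13+24=49
- painting+ring box+watch: weight 11+5+2=18, value 16+12+13=41
- watch+camera: weight 2+10=12, value 13+24=37
- watch+necklace: weight 2+14=16, value 13+24=37
- ring box+camera: weight 5+10=15, value 12+24=36
Best: $49.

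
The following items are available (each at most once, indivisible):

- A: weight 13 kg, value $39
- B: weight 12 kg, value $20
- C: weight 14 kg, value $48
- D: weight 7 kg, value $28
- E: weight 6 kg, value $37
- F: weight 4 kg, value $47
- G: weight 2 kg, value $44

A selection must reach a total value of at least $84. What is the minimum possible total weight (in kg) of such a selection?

6

Subsets with value ≥ 84, sorted by total weight:
- F+G: weight 6, value 91
- E+F: weight 10, value 84
Minimum weight: 6 kg.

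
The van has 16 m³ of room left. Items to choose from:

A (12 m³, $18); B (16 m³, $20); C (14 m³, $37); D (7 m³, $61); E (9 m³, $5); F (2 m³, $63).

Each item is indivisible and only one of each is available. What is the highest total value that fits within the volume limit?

This is a 0/1 knapsack; check combinations near the capacity.
- D+F: volume 7+2=9, value 61+63=124
- C+F: volume 14+2=16, value 37+63=100
- A+F: volume 12+2=14, value 18+63=81
- E+F: volume 9+2=11, value 5+63=68
Best: $124.

$124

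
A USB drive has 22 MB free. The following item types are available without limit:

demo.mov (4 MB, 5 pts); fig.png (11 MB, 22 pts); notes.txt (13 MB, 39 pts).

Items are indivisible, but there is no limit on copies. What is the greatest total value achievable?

49 pts

Best value-per-unit is notes.txt at 39/13; filling with it alone gives 1×39 = 39.
Optimal mix: 2×demo.mov + 1×notes.txt → size 21, value 49.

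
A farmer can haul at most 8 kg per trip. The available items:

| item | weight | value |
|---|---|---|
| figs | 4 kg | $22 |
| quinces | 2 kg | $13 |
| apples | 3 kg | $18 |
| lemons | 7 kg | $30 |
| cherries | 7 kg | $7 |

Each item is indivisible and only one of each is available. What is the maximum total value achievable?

This is a 0/1 knapsack; check combinations near the capacity.
- figs+apples: weight 4+3=7, value 22+18=40
- figs+quinces: weight 4+2=6, value 22+13=35
- quinces+apples: weight 2+3=5, value 13+18=31
- lemons: weight 7, value 30
Best: $40.

$40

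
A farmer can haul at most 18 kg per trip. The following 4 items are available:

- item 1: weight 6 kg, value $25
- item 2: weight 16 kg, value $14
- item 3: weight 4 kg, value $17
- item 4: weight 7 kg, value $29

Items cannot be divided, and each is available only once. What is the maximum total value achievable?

$71

Check high-value combinations within 18 kg:
- item 1+item 3+item 4: weight 6+4+7=17, value 25+17+29=71
- item 1+item 4: weight 6+7=13, value 25+29=54
- item 3+item 4: weight 4+7=11, value 17+29=46
Best: $71.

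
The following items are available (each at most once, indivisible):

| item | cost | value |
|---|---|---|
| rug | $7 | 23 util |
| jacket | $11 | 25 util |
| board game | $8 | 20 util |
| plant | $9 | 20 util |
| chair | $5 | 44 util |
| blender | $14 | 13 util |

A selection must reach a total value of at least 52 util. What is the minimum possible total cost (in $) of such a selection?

12

Subsets with value ≥ 52, sorted by total cost:
- rug+chair: cost 12, value 67
- board game+chair: cost 13, value 64
- plant+chair: cost 14, value 64
Minimum cost: 12 $.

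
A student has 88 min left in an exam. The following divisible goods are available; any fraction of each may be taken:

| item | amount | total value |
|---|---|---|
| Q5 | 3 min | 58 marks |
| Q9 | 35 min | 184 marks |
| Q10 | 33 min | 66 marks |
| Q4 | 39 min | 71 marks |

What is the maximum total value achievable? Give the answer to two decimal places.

Take in order of value per unit:
- Q5 (58/3 per unit): all 3 → value 58, running total 58.00
- Q9 (184/35 per unit): all 35 → value 184, running total 242.00
- Q10 (66/33 per unit): all 33 → value 66, running total 308.00
- Q4 (71/39 per unit): 17 of 39 → value 17×71/39 = 30.9487, running total 338.95
Total 338.95.

338.95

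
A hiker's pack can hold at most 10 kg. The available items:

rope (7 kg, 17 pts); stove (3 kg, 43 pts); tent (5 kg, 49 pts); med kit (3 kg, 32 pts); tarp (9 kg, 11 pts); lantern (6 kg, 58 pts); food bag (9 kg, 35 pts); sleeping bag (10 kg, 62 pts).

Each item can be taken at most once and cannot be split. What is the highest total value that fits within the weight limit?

Check high-value combinations within 10 kg:
- stove+lantern: weight 3+6=9, value 43+58=101
- stove+tent: weight 3+5=8, value 43+49=92
- med kit+lantern: weight 3+6=9, value 32+58=90
Best: 101 pts.

101 pts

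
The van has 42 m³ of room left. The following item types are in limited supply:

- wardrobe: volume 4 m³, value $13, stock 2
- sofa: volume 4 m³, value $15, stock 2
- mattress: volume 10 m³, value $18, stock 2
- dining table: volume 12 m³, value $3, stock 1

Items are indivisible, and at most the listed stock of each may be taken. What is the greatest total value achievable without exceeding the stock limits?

$92

Top feasible selections:
- 2×wardrobe + 2×sofa + 2×mattress: volume 36, value 92
- 1×wardrobe + 2×sofa + 2×mattress: volume 32, value 79
- 2×wardrobe + 1×sofa + 2×mattress: volume 32, value 77
Best: $92.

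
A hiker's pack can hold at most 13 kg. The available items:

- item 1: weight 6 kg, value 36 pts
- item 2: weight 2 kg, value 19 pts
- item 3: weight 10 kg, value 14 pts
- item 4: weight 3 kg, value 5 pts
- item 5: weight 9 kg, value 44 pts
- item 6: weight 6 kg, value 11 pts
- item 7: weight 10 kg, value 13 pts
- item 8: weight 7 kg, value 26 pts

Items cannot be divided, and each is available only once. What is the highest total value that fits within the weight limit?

63 pts

Check high-value combinations within 13 kg:
- item 2+item 5: weight 2+9=11, value 19+44=63
- item 1+item 8: weight 6+7=13, value 36+26=62
- item 1+item 2+item 4: weight 6+2+3=11, value 36+19+5=60
- item 1+item 2: weight 6+2=8, value 36+19=55
- item 2+item 4+item 8: weight 2+3+7=12, value 19+5+26=50
Best: 63 pts.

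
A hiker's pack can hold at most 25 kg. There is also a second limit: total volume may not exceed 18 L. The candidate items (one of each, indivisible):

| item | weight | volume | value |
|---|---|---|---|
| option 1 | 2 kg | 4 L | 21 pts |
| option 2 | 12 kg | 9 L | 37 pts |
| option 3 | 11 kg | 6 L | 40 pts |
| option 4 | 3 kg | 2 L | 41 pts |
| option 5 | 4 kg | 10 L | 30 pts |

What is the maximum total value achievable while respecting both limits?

111 pts

Feasible sets respecting both limits:
- option 3+option 4+option 5: weight 18, volume 18, value 111
- option 1+option 3+option 4: weight 16, volume 12, value 102
- option 1+option 2+option 4: weight 17, volume 15, value 99
Best: 111 pts.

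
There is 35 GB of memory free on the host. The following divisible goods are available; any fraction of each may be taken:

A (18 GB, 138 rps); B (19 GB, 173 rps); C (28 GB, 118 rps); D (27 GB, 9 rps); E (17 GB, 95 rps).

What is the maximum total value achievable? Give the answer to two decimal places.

295.67

Take in order of value per unit:
- B (173/19 per unit): all 19 → value 173, running total 173.00
- A (138/18 per unit): 16 of 18 → value 16×138/18 = 122.6667, running total 295.67
Total 295.67.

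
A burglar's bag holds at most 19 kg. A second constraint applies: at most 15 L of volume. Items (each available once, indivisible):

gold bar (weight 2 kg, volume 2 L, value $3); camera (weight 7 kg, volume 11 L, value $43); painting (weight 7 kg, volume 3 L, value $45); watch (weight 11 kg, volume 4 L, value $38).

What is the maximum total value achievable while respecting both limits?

$88

Feasible sets respecting both limits:
- camera+painting: weight 14, volume 14, value 88
- painting+watch: weight 18, volume 7, value 83
- camera+watch: weight 18, volume 15, value 81
Best: $88.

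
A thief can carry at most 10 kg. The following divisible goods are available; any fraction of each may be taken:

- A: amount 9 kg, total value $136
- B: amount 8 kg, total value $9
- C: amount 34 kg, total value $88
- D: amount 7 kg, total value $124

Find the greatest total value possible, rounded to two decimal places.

169.33

Take in order of value per unit:
- D (124/7 per unit): all 7 → value 124, running total 124.00
- A (136/9 per unit): 3 of 9 → value 3×136/9 = 45.3333, running total 169.33
Total 169.33.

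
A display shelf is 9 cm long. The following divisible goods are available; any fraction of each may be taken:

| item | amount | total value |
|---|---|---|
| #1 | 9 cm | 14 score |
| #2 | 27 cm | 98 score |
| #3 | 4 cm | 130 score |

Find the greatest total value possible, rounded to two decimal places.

Take in order of value per unit:
- #3 (130/4 per unit): all 4 → value 130, running total 130.00
- #2 (98/27 per unit): 5 of 27 → value 5×98/27 = 18.1481, running total 148.15
Total 148.15.

148.15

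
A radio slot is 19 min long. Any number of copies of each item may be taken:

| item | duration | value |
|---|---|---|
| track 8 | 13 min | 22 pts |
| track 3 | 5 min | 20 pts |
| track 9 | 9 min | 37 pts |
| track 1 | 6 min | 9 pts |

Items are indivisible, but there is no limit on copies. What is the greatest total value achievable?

Best value-per-unit is track 9 at 37/9; filling with it alone gives 2×37 = 74.
Optimal mix: 2×track 3 + 1×track 9 → duration 19, value 77.

77 pts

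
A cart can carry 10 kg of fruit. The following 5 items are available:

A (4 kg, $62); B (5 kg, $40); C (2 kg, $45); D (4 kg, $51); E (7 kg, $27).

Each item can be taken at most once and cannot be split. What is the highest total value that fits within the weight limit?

This is a 0/1 knapsack; check combinations near the capacity.
- A+C+D: weight 4+2+4=10, value 62+45+51=158
- A+D: weight 4+4=8, value 62+51=113
- A+C: weight 4+2=6, value 62+45=107
- A+B: weight 4+5=9, value 62+40=102
Best: $158.

$158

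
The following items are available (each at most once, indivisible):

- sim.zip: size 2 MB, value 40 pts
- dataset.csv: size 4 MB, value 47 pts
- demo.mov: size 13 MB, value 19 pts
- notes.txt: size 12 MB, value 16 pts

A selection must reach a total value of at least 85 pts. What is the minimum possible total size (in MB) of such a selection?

Subsets with value ≥ 85, sorted by total size:
- sim.zip+dataset.csv: size 6, value 87
- sim.zip+dataset.csv+notes.txt: size 18, value 103
Minimum size: 6 MB.

6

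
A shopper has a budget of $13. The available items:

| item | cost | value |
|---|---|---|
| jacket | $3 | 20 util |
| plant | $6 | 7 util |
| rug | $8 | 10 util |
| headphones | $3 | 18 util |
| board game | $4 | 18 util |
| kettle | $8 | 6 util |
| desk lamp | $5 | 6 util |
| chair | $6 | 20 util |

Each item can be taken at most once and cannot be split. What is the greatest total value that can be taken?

58 util

Check high-value combinations within $13:
- jacket+headphones+chair: cost 3+3+6=12, value 20+18+20=58
- jacket+board game+chair: cost 3+4+6=13, value 20+18+20=58
- jacket+headphones+board game: cost 3+3+4=10, value 20+18+18=56
- headphones+board game+chair: cost 3+4+6=13, value 18+18+20=56
Best: 58 util.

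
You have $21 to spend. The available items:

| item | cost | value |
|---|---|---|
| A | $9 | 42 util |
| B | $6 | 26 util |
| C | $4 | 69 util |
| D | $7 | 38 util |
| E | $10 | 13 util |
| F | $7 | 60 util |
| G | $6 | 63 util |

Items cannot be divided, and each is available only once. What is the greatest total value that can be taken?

192 util

Check high-value combinations within $21:
- C+F+G: cost 4+7+6=17, value 69+60+63=192
- A+C+G: cost 9+4+6=19, value 42+69+63=174
- A+C+F: cost 9+4+7=20, value 42+69+60=171
- C+D+G: cost 4+7+6=17, value 69+38+63=170
- C+D+F: cost 4+7+7=18, value 69+38+60=167
Best: 192 util.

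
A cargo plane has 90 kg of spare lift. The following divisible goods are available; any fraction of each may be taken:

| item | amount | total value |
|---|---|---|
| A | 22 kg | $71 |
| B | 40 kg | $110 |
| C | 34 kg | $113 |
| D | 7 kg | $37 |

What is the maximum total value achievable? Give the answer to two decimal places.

Take in order of value per unit:
- D (37/7 per unit): all 7 → value 37, running total 37.00
- C (113/34 per unit): all 34 → value 113, running total 150.00
- A (71/22 per unit): all 22 → value 71, running total 221.00
- B (110/40 per unit): 27 of 40 → value 27×110/40 = 74.2500, running total 295.25
Total 295.25.

295.25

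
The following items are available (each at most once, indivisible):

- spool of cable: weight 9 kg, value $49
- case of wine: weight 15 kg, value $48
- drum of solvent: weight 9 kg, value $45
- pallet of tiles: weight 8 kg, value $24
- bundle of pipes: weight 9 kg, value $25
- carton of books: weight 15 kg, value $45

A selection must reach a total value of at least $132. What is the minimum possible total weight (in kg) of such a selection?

33

Subsets with value ≥ 132, sorted by total weight:
- spool of cable+case of wine+drum of solvent: weight 33, value 142
- spool of cable+drum of solvent+carton of books: weight 33, value 139
- spool of cable+drum of solvent+pallet of tiles+bundle of pipes: weight 35, value 143
- spool of cable+case of wine+carton of books: weight 39, value 142
Minimum weight: 33 kg.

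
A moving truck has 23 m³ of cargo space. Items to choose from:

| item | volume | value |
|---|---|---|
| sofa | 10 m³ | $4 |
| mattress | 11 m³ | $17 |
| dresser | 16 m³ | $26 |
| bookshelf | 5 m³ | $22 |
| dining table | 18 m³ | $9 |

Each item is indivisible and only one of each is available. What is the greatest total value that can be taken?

$48

Check high-value combinations within 23 m³:
- dresser+bookshelf: volume 16+5=21, value 26+22=48
- mattress+bookshelf: volume 11+5=16, value 17+22=39
- bookshelf+dining table: volume 5+18=23, value 22+9=31
- sofa+bookshelf: volume 10+5=15, value 4+22=26
- dresser: volume 16, value 26
Best: $48.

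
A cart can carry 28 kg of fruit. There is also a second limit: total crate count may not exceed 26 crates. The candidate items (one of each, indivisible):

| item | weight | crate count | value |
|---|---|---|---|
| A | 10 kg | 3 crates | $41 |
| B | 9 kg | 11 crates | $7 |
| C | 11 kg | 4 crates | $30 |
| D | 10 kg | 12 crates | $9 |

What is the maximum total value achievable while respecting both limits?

$71

Feasible sets respecting both limits:
- A+C: weight 21, crate count 7, value 71
- A+D: weight 20, crate count 15, value 50
- A+B: weight 19, crate count 14, value 48
Best: $71.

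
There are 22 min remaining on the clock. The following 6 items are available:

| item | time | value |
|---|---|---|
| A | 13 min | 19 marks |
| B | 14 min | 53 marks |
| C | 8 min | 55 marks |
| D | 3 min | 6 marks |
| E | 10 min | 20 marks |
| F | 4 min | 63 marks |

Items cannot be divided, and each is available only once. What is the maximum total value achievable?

This is a 0/1 knapsack; check combinations near the capacity.
- C+E+F: time 8+10+4=22, value 55+20+63=138
- C+D+F: time 8+3+4=15, value 55+6+63=124
- B+D+F: time 14+3+4=21, value 53+6+63=122
Best: 138 marks.

138 marks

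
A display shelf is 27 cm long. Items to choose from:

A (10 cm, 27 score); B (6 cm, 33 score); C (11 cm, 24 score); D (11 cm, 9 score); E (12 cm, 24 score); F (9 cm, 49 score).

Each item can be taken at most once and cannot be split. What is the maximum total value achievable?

109 score

Check high-value combinations within 27 cm:
- A+B+F: length 10+6+9=25, value 27+33+49=109
- B+C+F: length 6+11+9=26, value 33+24+49=106
- B+E+F: length 6+12+9=27, value 33+24+49=106
Best: 109 score.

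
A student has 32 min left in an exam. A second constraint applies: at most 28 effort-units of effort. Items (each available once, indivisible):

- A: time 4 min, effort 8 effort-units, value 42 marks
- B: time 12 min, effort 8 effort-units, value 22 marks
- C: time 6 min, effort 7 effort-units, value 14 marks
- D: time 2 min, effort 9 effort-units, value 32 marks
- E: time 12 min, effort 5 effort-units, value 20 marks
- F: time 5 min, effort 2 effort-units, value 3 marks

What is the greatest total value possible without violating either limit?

Feasible sets respecting both limits:
- A+B+D+F: time 23, effort 27, value 99
- A+D+E+F: time 23, effort 24, value 97
- A+B+D: time 18, effort 25, value 96
- A+D+E: time 18, effort 22, value 94
Best: 99 marks.

99 marks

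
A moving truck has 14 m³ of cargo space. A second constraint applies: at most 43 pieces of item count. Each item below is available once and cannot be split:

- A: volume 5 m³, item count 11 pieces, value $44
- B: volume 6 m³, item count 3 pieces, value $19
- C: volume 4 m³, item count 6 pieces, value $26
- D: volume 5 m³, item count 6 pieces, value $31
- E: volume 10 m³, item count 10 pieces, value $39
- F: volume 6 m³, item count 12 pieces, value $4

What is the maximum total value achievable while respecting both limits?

Feasible sets respecting both limits:
- A+C+D: volume 14, item count 23, value 101
- A+D: volume 10, item count 17, value 75
- A+C: volume 9, item count 17, value 70
- C+E: volume 14, item count 16, value 65
Best: $101.

$101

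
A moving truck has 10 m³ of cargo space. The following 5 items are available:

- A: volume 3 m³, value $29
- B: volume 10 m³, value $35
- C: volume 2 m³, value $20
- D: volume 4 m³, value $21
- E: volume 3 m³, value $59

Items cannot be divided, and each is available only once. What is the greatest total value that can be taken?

This is a 0/1 knapsack; check combinations near the capacity.
- A+D+E: volume 3+4+3=10, value 29+21+59=109
- A+C+E: volume 3+2+3=8, value 29+20+59=108
- C+D+E: volume 2+4+3=9, value 20+21+59=100
- A+E: volume 3+3=6, value 29+59=88
Best: $109.

$109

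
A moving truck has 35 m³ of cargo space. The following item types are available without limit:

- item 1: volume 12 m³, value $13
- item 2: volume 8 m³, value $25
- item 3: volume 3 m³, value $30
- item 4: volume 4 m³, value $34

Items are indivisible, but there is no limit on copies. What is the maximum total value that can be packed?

$338

Best value-per-unit is item 3 at 30/3; filling with it alone gives 11×30 = 330.
Optimal mix: 9×item 3 + 2×item 4 → volume 35, value 338.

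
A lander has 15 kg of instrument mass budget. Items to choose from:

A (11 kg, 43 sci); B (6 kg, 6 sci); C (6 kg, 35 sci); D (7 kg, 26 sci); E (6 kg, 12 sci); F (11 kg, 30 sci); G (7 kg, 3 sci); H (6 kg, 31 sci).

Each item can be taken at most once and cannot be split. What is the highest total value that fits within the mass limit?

Check high-value combinations within 15 kg:
- C+H: mass 6+6=12, value 35+31=66
- C+D: mass 6+7=13, value 35+26=61
- D+H: mass 7+6=13, value 26+31=57
Best: 66 sci.

66 sci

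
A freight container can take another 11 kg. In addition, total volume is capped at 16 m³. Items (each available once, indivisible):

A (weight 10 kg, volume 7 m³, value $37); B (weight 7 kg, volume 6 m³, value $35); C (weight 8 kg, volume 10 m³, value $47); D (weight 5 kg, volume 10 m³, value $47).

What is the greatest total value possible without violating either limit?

$47

Feasible sets respecting both limits:
- C: weight 8, volume 10, value 47
- D: weight 5, volume 10, value 47
- A: weight 10, volume 7, value 37
Best: $47.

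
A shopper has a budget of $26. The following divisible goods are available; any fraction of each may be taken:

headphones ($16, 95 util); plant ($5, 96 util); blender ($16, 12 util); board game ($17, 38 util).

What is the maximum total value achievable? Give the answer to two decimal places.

Take in order of value per unit:
- plant (96/5 per unit): all 5 → value 96, running total 96.00
- headphones (95/16 per unit): all 16 → value 95, running total 191.00
- board game (38/17 per unit): 5 of 17 → value 5×38/17 = 11.1765, running total 202.18
Total 202.18.

202.18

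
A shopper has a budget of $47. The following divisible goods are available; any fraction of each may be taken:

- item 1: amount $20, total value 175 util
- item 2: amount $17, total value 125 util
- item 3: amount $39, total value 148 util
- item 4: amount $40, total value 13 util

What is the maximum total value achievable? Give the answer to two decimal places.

Take in order of value per unit:
- item 1 (175/20 per unit): all 20 → value 175, running total 175.00
- item 2 (125/17 per unit): all 17 → value 125, running total 300.00
- item 3 (148/39 per unit): 10 of 39 → value 10×148/39 = 37.9487, running total 337.95
Total 337.95.

337.95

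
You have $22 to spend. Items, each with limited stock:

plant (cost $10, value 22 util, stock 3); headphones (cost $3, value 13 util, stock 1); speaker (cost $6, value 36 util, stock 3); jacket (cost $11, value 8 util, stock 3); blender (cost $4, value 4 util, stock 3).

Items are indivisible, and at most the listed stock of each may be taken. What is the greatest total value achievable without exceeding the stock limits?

Top feasible selections:
- 1×headphones + 3×speaker: cost 21, value 121
- 3×speaker + 1×blender: cost 22, value 112
- 3×speaker: cost 18, value 108
- 1×plant + 2×speaker: cost 22, value 94
Best: 121 util.

121 util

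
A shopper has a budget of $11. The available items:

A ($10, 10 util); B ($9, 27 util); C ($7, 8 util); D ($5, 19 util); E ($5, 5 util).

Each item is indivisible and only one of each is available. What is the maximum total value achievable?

27 util

This is a 0/1 knapsack; check combinations near the capacity.
- B: cost 9, value 27
- D+E: cost 5+5=10, value 19+5=24
- D: cost 5, value 19
- A: cost 10, value 10
- C: cost 7, value 8
Best: 27 util.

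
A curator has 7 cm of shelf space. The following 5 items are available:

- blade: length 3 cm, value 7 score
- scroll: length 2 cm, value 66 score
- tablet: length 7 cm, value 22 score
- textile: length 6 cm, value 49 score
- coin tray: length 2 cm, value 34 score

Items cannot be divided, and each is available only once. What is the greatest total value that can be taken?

Check high-value combinations within 7 cm:
- blade+scroll+coin tray: length 3+2+2=7, value 7+66+34=107
- scroll+coin tray: length 2+2=4, value 66+34=100
- blade+scroll: length 3+2=5, value 7+66=73
- scroll: length 2, value 66
- textile: length 6, value 49
Best: 107 score.

107 score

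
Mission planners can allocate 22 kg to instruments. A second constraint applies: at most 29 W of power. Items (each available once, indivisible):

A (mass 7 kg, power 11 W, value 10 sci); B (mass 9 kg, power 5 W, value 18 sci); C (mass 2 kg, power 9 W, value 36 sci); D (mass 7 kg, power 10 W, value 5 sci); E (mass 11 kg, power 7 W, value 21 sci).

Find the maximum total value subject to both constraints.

Feasible sets respecting both limits:
- B+C+E: mass 22, power 21, value 75
- A+C+E: mass 20, power 27, value 67
- A+B+C: mass 18, power 25, value 64
Best: 75 sci.

75 sci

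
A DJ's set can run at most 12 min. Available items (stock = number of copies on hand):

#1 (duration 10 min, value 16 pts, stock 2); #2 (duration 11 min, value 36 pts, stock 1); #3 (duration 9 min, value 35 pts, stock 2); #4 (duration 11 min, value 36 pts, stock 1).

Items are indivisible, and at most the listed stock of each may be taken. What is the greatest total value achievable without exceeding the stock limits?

36 pts

Top feasible selections:
- 1×#4: duration 11, value 36
- 1×#2: duration 11, value 36
- 1×#3: duration 9, value 35
Best: 36 pts.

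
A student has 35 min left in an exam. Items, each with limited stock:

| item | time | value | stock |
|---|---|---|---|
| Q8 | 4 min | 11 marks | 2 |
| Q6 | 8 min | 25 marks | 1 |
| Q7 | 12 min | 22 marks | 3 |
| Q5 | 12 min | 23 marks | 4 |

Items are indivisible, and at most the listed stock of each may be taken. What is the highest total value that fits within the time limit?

71 marks

Best selections within time 35 and stock limits:
- 1×Q6 + 2×Q5: time 32, value 71
- 2×Q8 + 1×Q6 + 1×Q5: time 28, value 70
- 1×Q6 + 1×Q7 + 1×Q5: time 32, value 70
Best: 71 marks.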